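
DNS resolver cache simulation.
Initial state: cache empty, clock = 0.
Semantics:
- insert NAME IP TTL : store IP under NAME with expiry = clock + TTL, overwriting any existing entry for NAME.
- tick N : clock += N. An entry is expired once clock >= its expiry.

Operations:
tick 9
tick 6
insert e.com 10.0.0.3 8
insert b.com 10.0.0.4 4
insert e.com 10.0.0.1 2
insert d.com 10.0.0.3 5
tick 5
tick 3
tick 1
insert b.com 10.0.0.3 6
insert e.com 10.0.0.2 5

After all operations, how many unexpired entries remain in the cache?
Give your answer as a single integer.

Op 1: tick 9 -> clock=9.
Op 2: tick 6 -> clock=15.
Op 3: insert e.com -> 10.0.0.3 (expiry=15+8=23). clock=15
Op 4: insert b.com -> 10.0.0.4 (expiry=15+4=19). clock=15
Op 5: insert e.com -> 10.0.0.1 (expiry=15+2=17). clock=15
Op 6: insert d.com -> 10.0.0.3 (expiry=15+5=20). clock=15
Op 7: tick 5 -> clock=20. purged={b.com,d.com,e.com}
Op 8: tick 3 -> clock=23.
Op 9: tick 1 -> clock=24.
Op 10: insert b.com -> 10.0.0.3 (expiry=24+6=30). clock=24
Op 11: insert e.com -> 10.0.0.2 (expiry=24+5=29). clock=24
Final cache (unexpired): {b.com,e.com} -> size=2

Answer: 2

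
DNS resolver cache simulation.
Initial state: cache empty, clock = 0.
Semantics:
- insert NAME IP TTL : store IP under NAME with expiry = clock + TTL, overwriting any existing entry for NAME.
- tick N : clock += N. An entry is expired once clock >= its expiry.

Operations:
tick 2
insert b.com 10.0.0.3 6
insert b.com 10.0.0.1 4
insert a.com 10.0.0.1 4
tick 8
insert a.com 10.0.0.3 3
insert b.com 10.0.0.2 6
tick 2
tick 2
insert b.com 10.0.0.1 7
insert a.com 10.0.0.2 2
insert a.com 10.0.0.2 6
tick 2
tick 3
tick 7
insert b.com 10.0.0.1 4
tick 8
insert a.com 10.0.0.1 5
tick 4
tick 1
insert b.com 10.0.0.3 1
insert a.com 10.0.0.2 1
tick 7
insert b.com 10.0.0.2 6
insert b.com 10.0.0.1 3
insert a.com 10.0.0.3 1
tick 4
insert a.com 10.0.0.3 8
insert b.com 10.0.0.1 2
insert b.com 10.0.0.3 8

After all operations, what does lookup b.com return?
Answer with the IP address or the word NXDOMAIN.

Op 1: tick 2 -> clock=2.
Op 2: insert b.com -> 10.0.0.3 (expiry=2+6=8). clock=2
Op 3: insert b.com -> 10.0.0.1 (expiry=2+4=6). clock=2
Op 4: insert a.com -> 10.0.0.1 (expiry=2+4=6). clock=2
Op 5: tick 8 -> clock=10. purged={a.com,b.com}
Op 6: insert a.com -> 10.0.0.3 (expiry=10+3=13). clock=10
Op 7: insert b.com -> 10.0.0.2 (expiry=10+6=16). clock=10
Op 8: tick 2 -> clock=12.
Op 9: tick 2 -> clock=14. purged={a.com}
Op 10: insert b.com -> 10.0.0.1 (expiry=14+7=21). clock=14
Op 11: insert a.com -> 10.0.0.2 (expiry=14+2=16). clock=14
Op 12: insert a.com -> 10.0.0.2 (expiry=14+6=20). clock=14
Op 13: tick 2 -> clock=16.
Op 14: tick 3 -> clock=19.
Op 15: tick 7 -> clock=26. purged={a.com,b.com}
Op 16: insert b.com -> 10.0.0.1 (expiry=26+4=30). clock=26
Op 17: tick 8 -> clock=34. purged={b.com}
Op 18: insert a.com -> 10.0.0.1 (expiry=34+5=39). clock=34
Op 19: tick 4 -> clock=38.
Op 20: tick 1 -> clock=39. purged={a.com}
Op 21: insert b.com -> 10.0.0.3 (expiry=39+1=40). clock=39
Op 22: insert a.com -> 10.0.0.2 (expiry=39+1=40). clock=39
Op 23: tick 7 -> clock=46. purged={a.com,b.com}
Op 24: insert b.com -> 10.0.0.2 (expiry=46+6=52). clock=46
Op 25: insert b.com -> 10.0.0.1 (expiry=46+3=49). clock=46
Op 26: insert a.com -> 10.0.0.3 (expiry=46+1=47). clock=46
Op 27: tick 4 -> clock=50. purged={a.com,b.com}
Op 28: insert a.com -> 10.0.0.3 (expiry=50+8=58). clock=50
Op 29: insert b.com -> 10.0.0.1 (expiry=50+2=52). clock=50
Op 30: insert b.com -> 10.0.0.3 (expiry=50+8=58). clock=50
lookup b.com: present, ip=10.0.0.3 expiry=58 > clock=50

Answer: 10.0.0.3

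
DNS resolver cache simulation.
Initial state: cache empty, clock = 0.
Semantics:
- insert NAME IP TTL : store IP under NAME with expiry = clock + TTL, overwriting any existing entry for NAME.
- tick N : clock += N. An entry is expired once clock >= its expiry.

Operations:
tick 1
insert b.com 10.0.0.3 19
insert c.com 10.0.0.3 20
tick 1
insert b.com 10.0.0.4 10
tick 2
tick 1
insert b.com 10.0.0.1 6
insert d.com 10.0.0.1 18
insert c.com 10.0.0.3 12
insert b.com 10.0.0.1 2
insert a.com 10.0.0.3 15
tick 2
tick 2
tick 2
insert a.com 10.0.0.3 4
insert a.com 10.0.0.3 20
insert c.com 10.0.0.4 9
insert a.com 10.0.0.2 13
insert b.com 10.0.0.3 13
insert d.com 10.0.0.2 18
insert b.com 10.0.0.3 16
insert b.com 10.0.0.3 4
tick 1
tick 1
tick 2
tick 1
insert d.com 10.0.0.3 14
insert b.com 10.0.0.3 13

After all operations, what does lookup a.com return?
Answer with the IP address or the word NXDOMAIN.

Op 1: tick 1 -> clock=1.
Op 2: insert b.com -> 10.0.0.3 (expiry=1+19=20). clock=1
Op 3: insert c.com -> 10.0.0.3 (expiry=1+20=21). clock=1
Op 4: tick 1 -> clock=2.
Op 5: insert b.com -> 10.0.0.4 (expiry=2+10=12). clock=2
Op 6: tick 2 -> clock=4.
Op 7: tick 1 -> clock=5.
Op 8: insert b.com -> 10.0.0.1 (expiry=5+6=11). clock=5
Op 9: insert d.com -> 10.0.0.1 (expiry=5+18=23). clock=5
Op 10: insert c.com -> 10.0.0.3 (expiry=5+12=17). clock=5
Op 11: insert b.com -> 10.0.0.1 (expiry=5+2=7). clock=5
Op 12: insert a.com -> 10.0.0.3 (expiry=5+15=20). clock=5
Op 13: tick 2 -> clock=7. purged={b.com}
Op 14: tick 2 -> clock=9.
Op 15: tick 2 -> clock=11.
Op 16: insert a.com -> 10.0.0.3 (expiry=11+4=15). clock=11
Op 17: insert a.com -> 10.0.0.3 (expiry=11+20=31). clock=11
Op 18: insert c.com -> 10.0.0.4 (expiry=11+9=20). clock=11
Op 19: insert a.com -> 10.0.0.2 (expiry=11+13=24). clock=11
Op 20: insert b.com -> 10.0.0.3 (expiry=11+13=24). clock=11
Op 21: insert d.com -> 10.0.0.2 (expiry=11+18=29). clock=11
Op 22: insert b.com -> 10.0.0.3 (expiry=11+16=27). clock=11
Op 23: insert b.com -> 10.0.0.3 (expiry=11+4=15). clock=11
Op 24: tick 1 -> clock=12.
Op 25: tick 1 -> clock=13.
Op 26: tick 2 -> clock=15. purged={b.com}
Op 27: tick 1 -> clock=16.
Op 28: insert d.com -> 10.0.0.3 (expiry=16+14=30). clock=16
Op 29: insert b.com -> 10.0.0.3 (expiry=16+13=29). clock=16
lookup a.com: present, ip=10.0.0.2 expiry=24 > clock=16

Answer: 10.0.0.2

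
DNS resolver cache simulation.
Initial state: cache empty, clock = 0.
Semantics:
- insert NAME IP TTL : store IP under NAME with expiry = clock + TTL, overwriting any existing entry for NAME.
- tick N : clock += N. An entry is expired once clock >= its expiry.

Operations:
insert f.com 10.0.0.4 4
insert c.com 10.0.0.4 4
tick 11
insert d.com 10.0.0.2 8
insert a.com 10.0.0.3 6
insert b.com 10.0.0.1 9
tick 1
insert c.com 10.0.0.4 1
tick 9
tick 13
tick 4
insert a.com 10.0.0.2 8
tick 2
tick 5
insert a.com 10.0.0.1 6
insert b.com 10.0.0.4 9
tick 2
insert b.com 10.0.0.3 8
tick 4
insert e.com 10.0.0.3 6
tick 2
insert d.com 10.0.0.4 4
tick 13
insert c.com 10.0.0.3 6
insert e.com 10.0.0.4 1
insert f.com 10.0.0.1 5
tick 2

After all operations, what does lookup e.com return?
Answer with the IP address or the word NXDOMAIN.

Answer: NXDOMAIN

Derivation:
Op 1: insert f.com -> 10.0.0.4 (expiry=0+4=4). clock=0
Op 2: insert c.com -> 10.0.0.4 (expiry=0+4=4). clock=0
Op 3: tick 11 -> clock=11. purged={c.com,f.com}
Op 4: insert d.com -> 10.0.0.2 (expiry=11+8=19). clock=11
Op 5: insert a.com -> 10.0.0.3 (expiry=11+6=17). clock=11
Op 6: insert b.com -> 10.0.0.1 (expiry=11+9=20). clock=11
Op 7: tick 1 -> clock=12.
Op 8: insert c.com -> 10.0.0.4 (expiry=12+1=13). clock=12
Op 9: tick 9 -> clock=21. purged={a.com,b.com,c.com,d.com}
Op 10: tick 13 -> clock=34.
Op 11: tick 4 -> clock=38.
Op 12: insert a.com -> 10.0.0.2 (expiry=38+8=46). clock=38
Op 13: tick 2 -> clock=40.
Op 14: tick 5 -> clock=45.
Op 15: insert a.com -> 10.0.0.1 (expiry=45+6=51). clock=45
Op 16: insert b.com -> 10.0.0.4 (expiry=45+9=54). clock=45
Op 17: tick 2 -> clock=47.
Op 18: insert b.com -> 10.0.0.3 (expiry=47+8=55). clock=47
Op 19: tick 4 -> clock=51. purged={a.com}
Op 20: insert e.com -> 10.0.0.3 (expiry=51+6=57). clock=51
Op 21: tick 2 -> clock=53.
Op 22: insert d.com -> 10.0.0.4 (expiry=53+4=57). clock=53
Op 23: tick 13 -> clock=66. purged={b.com,d.com,e.com}
Op 24: insert c.com -> 10.0.0.3 (expiry=66+6=72). clock=66
Op 25: insert e.com -> 10.0.0.4 (expiry=66+1=67). clock=66
Op 26: insert f.com -> 10.0.0.1 (expiry=66+5=71). clock=66
Op 27: tick 2 -> clock=68. purged={e.com}
lookup e.com: not in cache (expired or never inserted)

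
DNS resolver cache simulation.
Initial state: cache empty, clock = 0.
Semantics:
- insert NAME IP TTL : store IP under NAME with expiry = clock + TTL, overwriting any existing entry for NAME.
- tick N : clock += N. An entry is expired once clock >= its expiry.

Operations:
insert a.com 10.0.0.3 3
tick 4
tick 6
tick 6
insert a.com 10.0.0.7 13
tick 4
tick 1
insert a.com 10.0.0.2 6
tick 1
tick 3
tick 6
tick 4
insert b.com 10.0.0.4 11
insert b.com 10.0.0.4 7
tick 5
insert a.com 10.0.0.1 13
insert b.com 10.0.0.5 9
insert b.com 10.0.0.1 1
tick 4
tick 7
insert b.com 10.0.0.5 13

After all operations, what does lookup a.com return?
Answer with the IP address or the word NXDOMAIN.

Answer: 10.0.0.1

Derivation:
Op 1: insert a.com -> 10.0.0.3 (expiry=0+3=3). clock=0
Op 2: tick 4 -> clock=4. purged={a.com}
Op 3: tick 6 -> clock=10.
Op 4: tick 6 -> clock=16.
Op 5: insert a.com -> 10.0.0.7 (expiry=16+13=29). clock=16
Op 6: tick 4 -> clock=20.
Op 7: tick 1 -> clock=21.
Op 8: insert a.com -> 10.0.0.2 (expiry=21+6=27). clock=21
Op 9: tick 1 -> clock=22.
Op 10: tick 3 -> clock=25.
Op 11: tick 6 -> clock=31. purged={a.com}
Op 12: tick 4 -> clock=35.
Op 13: insert b.com -> 10.0.0.4 (expiry=35+11=46). clock=35
Op 14: insert b.com -> 10.0.0.4 (expiry=35+7=42). clock=35
Op 15: tick 5 -> clock=40.
Op 16: insert a.com -> 10.0.0.1 (expiry=40+13=53). clock=40
Op 17: insert b.com -> 10.0.0.5 (expiry=40+9=49). clock=40
Op 18: insert b.com -> 10.0.0.1 (expiry=40+1=41). clock=40
Op 19: tick 4 -> clock=44. purged={b.com}
Op 20: tick 7 -> clock=51.
Op 21: insert b.com -> 10.0.0.5 (expiry=51+13=64). clock=51
lookup a.com: present, ip=10.0.0.1 expiry=53 > clock=51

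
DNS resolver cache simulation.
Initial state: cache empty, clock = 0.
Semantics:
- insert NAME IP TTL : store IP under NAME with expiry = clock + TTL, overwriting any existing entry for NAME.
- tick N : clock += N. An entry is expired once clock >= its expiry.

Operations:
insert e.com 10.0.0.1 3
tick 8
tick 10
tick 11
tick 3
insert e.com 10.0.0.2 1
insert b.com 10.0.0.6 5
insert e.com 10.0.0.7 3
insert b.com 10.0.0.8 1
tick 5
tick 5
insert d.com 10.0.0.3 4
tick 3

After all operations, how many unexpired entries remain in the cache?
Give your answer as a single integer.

Op 1: insert e.com -> 10.0.0.1 (expiry=0+3=3). clock=0
Op 2: tick 8 -> clock=8. purged={e.com}
Op 3: tick 10 -> clock=18.
Op 4: tick 11 -> clock=29.
Op 5: tick 3 -> clock=32.
Op 6: insert e.com -> 10.0.0.2 (expiry=32+1=33). clock=32
Op 7: insert b.com -> 10.0.0.6 (expiry=32+5=37). clock=32
Op 8: insert e.com -> 10.0.0.7 (expiry=32+3=35). clock=32
Op 9: insert b.com -> 10.0.0.8 (expiry=32+1=33). clock=32
Op 10: tick 5 -> clock=37. purged={b.com,e.com}
Op 11: tick 5 -> clock=42.
Op 12: insert d.com -> 10.0.0.3 (expiry=42+4=46). clock=42
Op 13: tick 3 -> clock=45.
Final cache (unexpired): {d.com} -> size=1

Answer: 1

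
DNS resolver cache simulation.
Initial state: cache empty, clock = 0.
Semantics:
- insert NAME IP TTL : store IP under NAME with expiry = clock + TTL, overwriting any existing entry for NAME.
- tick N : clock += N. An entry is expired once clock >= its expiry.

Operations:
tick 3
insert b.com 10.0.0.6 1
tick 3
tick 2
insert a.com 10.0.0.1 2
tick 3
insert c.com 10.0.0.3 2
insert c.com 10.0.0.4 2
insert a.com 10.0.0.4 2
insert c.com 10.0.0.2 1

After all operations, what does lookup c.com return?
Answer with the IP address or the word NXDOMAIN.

Op 1: tick 3 -> clock=3.
Op 2: insert b.com -> 10.0.0.6 (expiry=3+1=4). clock=3
Op 3: tick 3 -> clock=6. purged={b.com}
Op 4: tick 2 -> clock=8.
Op 5: insert a.com -> 10.0.0.1 (expiry=8+2=10). clock=8
Op 6: tick 3 -> clock=11. purged={a.com}
Op 7: insert c.com -> 10.0.0.3 (expiry=11+2=13). clock=11
Op 8: insert c.com -> 10.0.0.4 (expiry=11+2=13). clock=11
Op 9: insert a.com -> 10.0.0.4 (expiry=11+2=13). clock=11
Op 10: insert c.com -> 10.0.0.2 (expiry=11+1=12). clock=11
lookup c.com: present, ip=10.0.0.2 expiry=12 > clock=11

Answer: 10.0.0.2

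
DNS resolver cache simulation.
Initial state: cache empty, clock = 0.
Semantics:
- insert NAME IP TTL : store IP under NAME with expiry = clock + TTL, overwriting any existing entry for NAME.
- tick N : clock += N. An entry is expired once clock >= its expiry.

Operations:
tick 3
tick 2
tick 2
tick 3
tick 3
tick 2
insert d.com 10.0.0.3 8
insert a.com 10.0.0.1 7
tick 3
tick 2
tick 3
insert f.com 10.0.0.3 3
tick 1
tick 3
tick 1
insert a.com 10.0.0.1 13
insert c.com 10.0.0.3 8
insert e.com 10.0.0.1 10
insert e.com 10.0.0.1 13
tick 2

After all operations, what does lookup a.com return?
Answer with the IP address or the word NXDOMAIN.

Op 1: tick 3 -> clock=3.
Op 2: tick 2 -> clock=5.
Op 3: tick 2 -> clock=7.
Op 4: tick 3 -> clock=10.
Op 5: tick 3 -> clock=13.
Op 6: tick 2 -> clock=15.
Op 7: insert d.com -> 10.0.0.3 (expiry=15+8=23). clock=15
Op 8: insert a.com -> 10.0.0.1 (expiry=15+7=22). clock=15
Op 9: tick 3 -> clock=18.
Op 10: tick 2 -> clock=20.
Op 11: tick 3 -> clock=23. purged={a.com,d.com}
Op 12: insert f.com -> 10.0.0.3 (expiry=23+3=26). clock=23
Op 13: tick 1 -> clock=24.
Op 14: tick 3 -> clock=27. purged={f.com}
Op 15: tick 1 -> clock=28.
Op 16: insert a.com -> 10.0.0.1 (expiry=28+13=41). clock=28
Op 17: insert c.com -> 10.0.0.3 (expiry=28+8=36). clock=28
Op 18: insert e.com -> 10.0.0.1 (expiry=28+10=38). clock=28
Op 19: insert e.com -> 10.0.0.1 (expiry=28+13=41). clock=28
Op 20: tick 2 -> clock=30.
lookup a.com: present, ip=10.0.0.1 expiry=41 > clock=30

Answer: 10.0.0.1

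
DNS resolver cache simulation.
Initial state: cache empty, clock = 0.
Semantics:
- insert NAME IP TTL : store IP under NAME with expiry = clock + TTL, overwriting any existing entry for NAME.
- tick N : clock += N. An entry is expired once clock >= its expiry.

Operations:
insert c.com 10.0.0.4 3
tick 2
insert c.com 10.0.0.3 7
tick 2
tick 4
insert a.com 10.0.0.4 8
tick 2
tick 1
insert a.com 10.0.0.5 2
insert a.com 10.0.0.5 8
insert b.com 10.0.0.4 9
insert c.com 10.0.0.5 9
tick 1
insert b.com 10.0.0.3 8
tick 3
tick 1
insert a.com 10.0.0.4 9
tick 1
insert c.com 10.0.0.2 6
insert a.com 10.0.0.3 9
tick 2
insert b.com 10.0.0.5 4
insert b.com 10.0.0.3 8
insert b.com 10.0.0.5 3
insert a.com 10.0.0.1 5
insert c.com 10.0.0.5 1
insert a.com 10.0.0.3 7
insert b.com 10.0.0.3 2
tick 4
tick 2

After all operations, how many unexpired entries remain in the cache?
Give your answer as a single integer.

Answer: 1

Derivation:
Op 1: insert c.com -> 10.0.0.4 (expiry=0+3=3). clock=0
Op 2: tick 2 -> clock=2.
Op 3: insert c.com -> 10.0.0.3 (expiry=2+7=9). clock=2
Op 4: tick 2 -> clock=4.
Op 5: tick 4 -> clock=8.
Op 6: insert a.com -> 10.0.0.4 (expiry=8+8=16). clock=8
Op 7: tick 2 -> clock=10. purged={c.com}
Op 8: tick 1 -> clock=11.
Op 9: insert a.com -> 10.0.0.5 (expiry=11+2=13). clock=11
Op 10: insert a.com -> 10.0.0.5 (expiry=11+8=19). clock=11
Op 11: insert b.com -> 10.0.0.4 (expiry=11+9=20). clock=11
Op 12: insert c.com -> 10.0.0.5 (expiry=11+9=20). clock=11
Op 13: tick 1 -> clock=12.
Op 14: insert b.com -> 10.0.0.3 (expiry=12+8=20). clock=12
Op 15: tick 3 -> clock=15.
Op 16: tick 1 -> clock=16.
Op 17: insert a.com -> 10.0.0.4 (expiry=16+9=25). clock=16
Op 18: tick 1 -> clock=17.
Op 19: insert c.com -> 10.0.0.2 (expiry=17+6=23). clock=17
Op 20: insert a.com -> 10.0.0.3 (expiry=17+9=26). clock=17
Op 21: tick 2 -> clock=19.
Op 22: insert b.com -> 10.0.0.5 (expiry=19+4=23). clock=19
Op 23: insert b.com -> 10.0.0.3 (expiry=19+8=27). clock=19
Op 24: insert b.com -> 10.0.0.5 (expiry=19+3=22). clock=19
Op 25: insert a.com -> 10.0.0.1 (expiry=19+5=24). clock=19
Op 26: insert c.com -> 10.0.0.5 (expiry=19+1=20). clock=19
Op 27: insert a.com -> 10.0.0.3 (expiry=19+7=26). clock=19
Op 28: insert b.com -> 10.0.0.3 (expiry=19+2=21). clock=19
Op 29: tick 4 -> clock=23. purged={b.com,c.com}
Op 30: tick 2 -> clock=25.
Final cache (unexpired): {a.com} -> size=1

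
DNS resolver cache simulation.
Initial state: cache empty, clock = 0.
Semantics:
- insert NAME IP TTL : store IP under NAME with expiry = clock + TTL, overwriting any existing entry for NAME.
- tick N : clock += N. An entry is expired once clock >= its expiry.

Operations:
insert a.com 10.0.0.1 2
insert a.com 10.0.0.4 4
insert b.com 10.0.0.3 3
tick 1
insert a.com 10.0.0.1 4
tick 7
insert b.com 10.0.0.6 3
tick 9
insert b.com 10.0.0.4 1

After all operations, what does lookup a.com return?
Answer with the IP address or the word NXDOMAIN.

Op 1: insert a.com -> 10.0.0.1 (expiry=0+2=2). clock=0
Op 2: insert a.com -> 10.0.0.4 (expiry=0+4=4). clock=0
Op 3: insert b.com -> 10.0.0.3 (expiry=0+3=3). clock=0
Op 4: tick 1 -> clock=1.
Op 5: insert a.com -> 10.0.0.1 (expiry=1+4=5). clock=1
Op 6: tick 7 -> clock=8. purged={a.com,b.com}
Op 7: insert b.com -> 10.0.0.6 (expiry=8+3=11). clock=8
Op 8: tick 9 -> clock=17. purged={b.com}
Op 9: insert b.com -> 10.0.0.4 (expiry=17+1=18). clock=17
lookup a.com: not in cache (expired or never inserted)

Answer: NXDOMAIN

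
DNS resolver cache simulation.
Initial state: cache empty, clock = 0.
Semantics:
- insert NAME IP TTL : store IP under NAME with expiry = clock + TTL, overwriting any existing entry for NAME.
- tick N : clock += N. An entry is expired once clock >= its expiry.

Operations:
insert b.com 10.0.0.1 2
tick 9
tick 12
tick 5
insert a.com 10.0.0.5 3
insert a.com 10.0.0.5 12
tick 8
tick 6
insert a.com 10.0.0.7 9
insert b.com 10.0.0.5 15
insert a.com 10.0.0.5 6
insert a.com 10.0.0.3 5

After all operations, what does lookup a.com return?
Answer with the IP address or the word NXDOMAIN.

Op 1: insert b.com -> 10.0.0.1 (expiry=0+2=2). clock=0
Op 2: tick 9 -> clock=9. purged={b.com}
Op 3: tick 12 -> clock=21.
Op 4: tick 5 -> clock=26.
Op 5: insert a.com -> 10.0.0.5 (expiry=26+3=29). clock=26
Op 6: insert a.com -> 10.0.0.5 (expiry=26+12=38). clock=26
Op 7: tick 8 -> clock=34.
Op 8: tick 6 -> clock=40. purged={a.com}
Op 9: insert a.com -> 10.0.0.7 (expiry=40+9=49). clock=40
Op 10: insert b.com -> 10.0.0.5 (expiry=40+15=55). clock=40
Op 11: insert a.com -> 10.0.0.5 (expiry=40+6=46). clock=40
Op 12: insert a.com -> 10.0.0.3 (expiry=40+5=45). clock=40
lookup a.com: present, ip=10.0.0.3 expiry=45 > clock=40

Answer: 10.0.0.3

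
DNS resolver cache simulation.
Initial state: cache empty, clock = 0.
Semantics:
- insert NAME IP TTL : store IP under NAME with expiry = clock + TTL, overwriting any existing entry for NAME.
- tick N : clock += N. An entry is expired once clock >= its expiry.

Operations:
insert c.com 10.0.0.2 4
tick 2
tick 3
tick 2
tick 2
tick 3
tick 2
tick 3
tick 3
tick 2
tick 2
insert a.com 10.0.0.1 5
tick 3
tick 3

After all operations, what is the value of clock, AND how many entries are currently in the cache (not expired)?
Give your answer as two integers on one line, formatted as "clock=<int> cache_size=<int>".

Op 1: insert c.com -> 10.0.0.2 (expiry=0+4=4). clock=0
Op 2: tick 2 -> clock=2.
Op 3: tick 3 -> clock=5. purged={c.com}
Op 4: tick 2 -> clock=7.
Op 5: tick 2 -> clock=9.
Op 6: tick 3 -> clock=12.
Op 7: tick 2 -> clock=14.
Op 8: tick 3 -> clock=17.
Op 9: tick 3 -> clock=20.
Op 10: tick 2 -> clock=22.
Op 11: tick 2 -> clock=24.
Op 12: insert a.com -> 10.0.0.1 (expiry=24+5=29). clock=24
Op 13: tick 3 -> clock=27.
Op 14: tick 3 -> clock=30. purged={a.com}
Final clock = 30
Final cache (unexpired): {} -> size=0

Answer: clock=30 cache_size=0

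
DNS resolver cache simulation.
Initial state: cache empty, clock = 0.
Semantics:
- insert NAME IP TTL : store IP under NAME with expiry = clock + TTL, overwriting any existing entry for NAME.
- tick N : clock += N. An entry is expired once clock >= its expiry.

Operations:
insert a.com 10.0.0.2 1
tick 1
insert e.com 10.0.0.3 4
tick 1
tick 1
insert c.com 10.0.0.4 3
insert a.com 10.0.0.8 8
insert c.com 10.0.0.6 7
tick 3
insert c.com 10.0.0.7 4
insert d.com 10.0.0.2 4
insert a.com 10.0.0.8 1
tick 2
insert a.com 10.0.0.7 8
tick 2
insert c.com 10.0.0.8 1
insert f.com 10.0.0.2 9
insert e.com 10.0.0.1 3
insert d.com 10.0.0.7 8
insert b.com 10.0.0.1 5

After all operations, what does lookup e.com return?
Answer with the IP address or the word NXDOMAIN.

Op 1: insert a.com -> 10.0.0.2 (expiry=0+1=1). clock=0
Op 2: tick 1 -> clock=1. purged={a.com}
Op 3: insert e.com -> 10.0.0.3 (expiry=1+4=5). clock=1
Op 4: tick 1 -> clock=2.
Op 5: tick 1 -> clock=3.
Op 6: insert c.com -> 10.0.0.4 (expiry=3+3=6). clock=3
Op 7: insert a.com -> 10.0.0.8 (expiry=3+8=11). clock=3
Op 8: insert c.com -> 10.0.0.6 (expiry=3+7=10). clock=3
Op 9: tick 3 -> clock=6. purged={e.com}
Op 10: insert c.com -> 10.0.0.7 (expiry=6+4=10). clock=6
Op 11: insert d.com -> 10.0.0.2 (expiry=6+4=10). clock=6
Op 12: insert a.com -> 10.0.0.8 (expiry=6+1=7). clock=6
Op 13: tick 2 -> clock=8. purged={a.com}
Op 14: insert a.com -> 10.0.0.7 (expiry=8+8=16). clock=8
Op 15: tick 2 -> clock=10. purged={c.com,d.com}
Op 16: insert c.com -> 10.0.0.8 (expiry=10+1=11). clock=10
Op 17: insert f.com -> 10.0.0.2 (expiry=10+9=19). clock=10
Op 18: insert e.com -> 10.0.0.1 (expiry=10+3=13). clock=10
Op 19: insert d.com -> 10.0.0.7 (expiry=10+8=18). clock=10
Op 20: insert b.com -> 10.0.0.1 (expiry=10+5=15). clock=10
lookup e.com: present, ip=10.0.0.1 expiry=13 > clock=10

Answer: 10.0.0.1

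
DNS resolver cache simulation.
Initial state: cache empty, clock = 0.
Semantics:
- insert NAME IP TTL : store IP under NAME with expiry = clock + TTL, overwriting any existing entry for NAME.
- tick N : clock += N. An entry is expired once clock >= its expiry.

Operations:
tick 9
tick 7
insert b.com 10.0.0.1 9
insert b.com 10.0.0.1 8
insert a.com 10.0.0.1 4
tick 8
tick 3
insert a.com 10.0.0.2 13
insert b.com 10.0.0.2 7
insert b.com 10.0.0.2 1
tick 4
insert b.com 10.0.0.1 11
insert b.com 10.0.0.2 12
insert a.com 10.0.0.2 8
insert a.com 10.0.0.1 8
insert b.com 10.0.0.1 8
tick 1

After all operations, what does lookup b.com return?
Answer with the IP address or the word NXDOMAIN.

Op 1: tick 9 -> clock=9.
Op 2: tick 7 -> clock=16.
Op 3: insert b.com -> 10.0.0.1 (expiry=16+9=25). clock=16
Op 4: insert b.com -> 10.0.0.1 (expiry=16+8=24). clock=16
Op 5: insert a.com -> 10.0.0.1 (expiry=16+4=20). clock=16
Op 6: tick 8 -> clock=24. purged={a.com,b.com}
Op 7: tick 3 -> clock=27.
Op 8: insert a.com -> 10.0.0.2 (expiry=27+13=40). clock=27
Op 9: insert b.com -> 10.0.0.2 (expiry=27+7=34). clock=27
Op 10: insert b.com -> 10.0.0.2 (expiry=27+1=28). clock=27
Op 11: tick 4 -> clock=31. purged={b.com}
Op 12: insert b.com -> 10.0.0.1 (expiry=31+11=42). clock=31
Op 13: insert b.com -> 10.0.0.2 (expiry=31+12=43). clock=31
Op 14: insert a.com -> 10.0.0.2 (expiry=31+8=39). clock=31
Op 15: insert a.com -> 10.0.0.1 (expiry=31+8=39). clock=31
Op 16: insert b.com -> 10.0.0.1 (expiry=31+8=39). clock=31
Op 17: tick 1 -> clock=32.
lookup b.com: present, ip=10.0.0.1 expiry=39 > clock=32

Answer: 10.0.0.1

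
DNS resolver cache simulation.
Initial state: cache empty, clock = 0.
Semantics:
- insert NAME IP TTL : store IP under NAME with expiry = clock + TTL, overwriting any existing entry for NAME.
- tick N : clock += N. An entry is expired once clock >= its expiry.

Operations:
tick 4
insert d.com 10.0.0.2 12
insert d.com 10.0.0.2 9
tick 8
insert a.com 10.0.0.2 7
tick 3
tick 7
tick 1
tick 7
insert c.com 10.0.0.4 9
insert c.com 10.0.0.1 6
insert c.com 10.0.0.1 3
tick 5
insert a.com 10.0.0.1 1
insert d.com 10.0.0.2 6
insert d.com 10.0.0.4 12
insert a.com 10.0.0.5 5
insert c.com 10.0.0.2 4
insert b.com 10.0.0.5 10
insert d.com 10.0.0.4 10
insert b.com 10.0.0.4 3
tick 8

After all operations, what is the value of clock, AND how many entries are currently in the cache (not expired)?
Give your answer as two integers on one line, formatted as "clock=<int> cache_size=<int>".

Op 1: tick 4 -> clock=4.
Op 2: insert d.com -> 10.0.0.2 (expiry=4+12=16). clock=4
Op 3: insert d.com -> 10.0.0.2 (expiry=4+9=13). clock=4
Op 4: tick 8 -> clock=12.
Op 5: insert a.com -> 10.0.0.2 (expiry=12+7=19). clock=12
Op 6: tick 3 -> clock=15. purged={d.com}
Op 7: tick 7 -> clock=22. purged={a.com}
Op 8: tick 1 -> clock=23.
Op 9: tick 7 -> clock=30.
Op 10: insert c.com -> 10.0.0.4 (expiry=30+9=39). clock=30
Op 11: insert c.com -> 10.0.0.1 (expiry=30+6=36). clock=30
Op 12: insert c.com -> 10.0.0.1 (expiry=30+3=33). clock=30
Op 13: tick 5 -> clock=35. purged={c.com}
Op 14: insert a.com -> 10.0.0.1 (expiry=35+1=36). clock=35
Op 15: insert d.com -> 10.0.0.2 (expiry=35+6=41). clock=35
Op 16: insert d.com -> 10.0.0.4 (expiry=35+12=47). clock=35
Op 17: insert a.com -> 10.0.0.5 (expiry=35+5=40). clock=35
Op 18: insert c.com -> 10.0.0.2 (expiry=35+4=39). clock=35
Op 19: insert b.com -> 10.0.0.5 (expiry=35+10=45). clock=35
Op 20: insert d.com -> 10.0.0.4 (expiry=35+10=45). clock=35
Op 21: insert b.com -> 10.0.0.4 (expiry=35+3=38). clock=35
Op 22: tick 8 -> clock=43. purged={a.com,b.com,c.com}
Final clock = 43
Final cache (unexpired): {d.com} -> size=1

Answer: clock=43 cache_size=1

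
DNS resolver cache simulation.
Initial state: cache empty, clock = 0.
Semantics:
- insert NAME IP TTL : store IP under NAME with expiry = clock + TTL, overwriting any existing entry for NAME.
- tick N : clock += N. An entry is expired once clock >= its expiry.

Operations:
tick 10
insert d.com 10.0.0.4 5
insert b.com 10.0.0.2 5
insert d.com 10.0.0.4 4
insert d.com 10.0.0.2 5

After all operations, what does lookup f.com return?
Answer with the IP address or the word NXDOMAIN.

Answer: NXDOMAIN

Derivation:
Op 1: tick 10 -> clock=10.
Op 2: insert d.com -> 10.0.0.4 (expiry=10+5=15). clock=10
Op 3: insert b.com -> 10.0.0.2 (expiry=10+5=15). clock=10
Op 4: insert d.com -> 10.0.0.4 (expiry=10+4=14). clock=10
Op 5: insert d.com -> 10.0.0.2 (expiry=10+5=15). clock=10
lookup f.com: not in cache (expired or never inserted)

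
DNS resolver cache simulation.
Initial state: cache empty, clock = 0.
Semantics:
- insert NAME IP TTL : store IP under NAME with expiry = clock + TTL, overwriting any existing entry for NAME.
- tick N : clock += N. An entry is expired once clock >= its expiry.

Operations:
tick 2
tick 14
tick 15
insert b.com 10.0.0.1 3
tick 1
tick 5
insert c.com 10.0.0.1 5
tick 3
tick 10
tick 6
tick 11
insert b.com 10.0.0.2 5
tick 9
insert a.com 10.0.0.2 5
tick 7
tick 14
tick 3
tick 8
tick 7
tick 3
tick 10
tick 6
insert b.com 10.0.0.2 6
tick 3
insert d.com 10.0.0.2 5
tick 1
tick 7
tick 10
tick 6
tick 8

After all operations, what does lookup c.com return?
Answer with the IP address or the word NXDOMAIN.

Op 1: tick 2 -> clock=2.
Op 2: tick 14 -> clock=16.
Op 3: tick 15 -> clock=31.
Op 4: insert b.com -> 10.0.0.1 (expiry=31+3=34). clock=31
Op 5: tick 1 -> clock=32.
Op 6: tick 5 -> clock=37. purged={b.com}
Op 7: insert c.com -> 10.0.0.1 (expiry=37+5=42). clock=37
Op 8: tick 3 -> clock=40.
Op 9: tick 10 -> clock=50. purged={c.com}
Op 10: tick 6 -> clock=56.
Op 11: tick 11 -> clock=67.
Op 12: insert b.com -> 10.0.0.2 (expiry=67+5=72). clock=67
Op 13: tick 9 -> clock=76. purged={b.com}
Op 14: insert a.com -> 10.0.0.2 (expiry=76+5=81). clock=76
Op 15: tick 7 -> clock=83. purged={a.com}
Op 16: tick 14 -> clock=97.
Op 17: tick 3 -> clock=100.
Op 18: tick 8 -> clock=108.
Op 19: tick 7 -> clock=115.
Op 20: tick 3 -> clock=118.
Op 21: tick 10 -> clock=128.
Op 22: tick 6 -> clock=134.
Op 23: insert b.com -> 10.0.0.2 (expiry=134+6=140). clock=134
Op 24: tick 3 -> clock=137.
Op 25: insert d.com -> 10.0.0.2 (expiry=137+5=142). clock=137
Op 26: tick 1 -> clock=138.
Op 27: tick 7 -> clock=145. purged={b.com,d.com}
Op 28: tick 10 -> clock=155.
Op 29: tick 6 -> clock=161.
Op 30: tick 8 -> clock=169.
lookup c.com: not in cache (expired or never inserted)

Answer: NXDOMAIN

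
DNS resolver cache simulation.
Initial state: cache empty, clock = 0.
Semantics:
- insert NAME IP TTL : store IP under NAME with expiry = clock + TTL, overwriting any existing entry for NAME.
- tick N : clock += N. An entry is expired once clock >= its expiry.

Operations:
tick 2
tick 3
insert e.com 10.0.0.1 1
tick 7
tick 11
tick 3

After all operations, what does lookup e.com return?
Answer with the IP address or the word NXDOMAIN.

Op 1: tick 2 -> clock=2.
Op 2: tick 3 -> clock=5.
Op 3: insert e.com -> 10.0.0.1 (expiry=5+1=6). clock=5
Op 4: tick 7 -> clock=12. purged={e.com}
Op 5: tick 11 -> clock=23.
Op 6: tick 3 -> clock=26.
lookup e.com: not in cache (expired or never inserted)

Answer: NXDOMAIN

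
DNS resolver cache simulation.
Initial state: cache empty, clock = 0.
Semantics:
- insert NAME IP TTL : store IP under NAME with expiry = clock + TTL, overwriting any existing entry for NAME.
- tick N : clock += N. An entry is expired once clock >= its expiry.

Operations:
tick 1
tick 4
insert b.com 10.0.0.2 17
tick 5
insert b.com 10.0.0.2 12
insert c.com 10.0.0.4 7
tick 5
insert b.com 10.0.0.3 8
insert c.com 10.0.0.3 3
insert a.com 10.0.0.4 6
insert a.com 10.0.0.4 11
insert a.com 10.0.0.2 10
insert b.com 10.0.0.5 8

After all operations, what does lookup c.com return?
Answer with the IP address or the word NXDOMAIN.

Answer: 10.0.0.3

Derivation:
Op 1: tick 1 -> clock=1.
Op 2: tick 4 -> clock=5.
Op 3: insert b.com -> 10.0.0.2 (expiry=5+17=22). clock=5
Op 4: tick 5 -> clock=10.
Op 5: insert b.com -> 10.0.0.2 (expiry=10+12=22). clock=10
Op 6: insert c.com -> 10.0.0.4 (expiry=10+7=17). clock=10
Op 7: tick 5 -> clock=15.
Op 8: insert b.com -> 10.0.0.3 (expiry=15+8=23). clock=15
Op 9: insert c.com -> 10.0.0.3 (expiry=15+3=18). clock=15
Op 10: insert a.com -> 10.0.0.4 (expiry=15+6=21). clock=15
Op 11: insert a.com -> 10.0.0.4 (expiry=15+11=26). clock=15
Op 12: insert a.com -> 10.0.0.2 (expiry=15+10=25). clock=15
Op 13: insert b.com -> 10.0.0.5 (expiry=15+8=23). clock=15
lookup c.com: present, ip=10.0.0.3 expiry=18 > clock=15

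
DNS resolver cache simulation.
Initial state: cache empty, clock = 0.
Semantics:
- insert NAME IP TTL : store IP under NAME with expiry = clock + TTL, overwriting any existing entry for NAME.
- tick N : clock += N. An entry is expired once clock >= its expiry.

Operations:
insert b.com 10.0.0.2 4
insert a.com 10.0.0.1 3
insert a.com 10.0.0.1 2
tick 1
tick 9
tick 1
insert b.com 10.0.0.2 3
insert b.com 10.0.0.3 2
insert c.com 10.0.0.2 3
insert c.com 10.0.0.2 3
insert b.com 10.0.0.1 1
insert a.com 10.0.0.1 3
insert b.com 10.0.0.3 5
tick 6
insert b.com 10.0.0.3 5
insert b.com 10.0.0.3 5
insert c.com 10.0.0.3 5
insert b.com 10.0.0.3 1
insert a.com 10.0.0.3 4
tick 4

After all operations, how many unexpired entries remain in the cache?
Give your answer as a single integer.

Answer: 1

Derivation:
Op 1: insert b.com -> 10.0.0.2 (expiry=0+4=4). clock=0
Op 2: insert a.com -> 10.0.0.1 (expiry=0+3=3). clock=0
Op 3: insert a.com -> 10.0.0.1 (expiry=0+2=2). clock=0
Op 4: tick 1 -> clock=1.
Op 5: tick 9 -> clock=10. purged={a.com,b.com}
Op 6: tick 1 -> clock=11.
Op 7: insert b.com -> 10.0.0.2 (expiry=11+3=14). clock=11
Op 8: insert b.com -> 10.0.0.3 (expiry=11+2=13). clock=11
Op 9: insert c.com -> 10.0.0.2 (expiry=11+3=14). clock=11
Op 10: insert c.com -> 10.0.0.2 (expiry=11+3=14). clock=11
Op 11: insert b.com -> 10.0.0.1 (expiry=11+1=12). clock=11
Op 12: insert a.com -> 10.0.0.1 (expiry=11+3=14). clock=11
Op 13: insert b.com -> 10.0.0.3 (expiry=11+5=16). clock=11
Op 14: tick 6 -> clock=17. purged={a.com,b.com,c.com}
Op 15: insert b.com -> 10.0.0.3 (expiry=17+5=22). clock=17
Op 16: insert b.com -> 10.0.0.3 (expiry=17+5=22). clock=17
Op 17: insert c.com -> 10.0.0.3 (expiry=17+5=22). clock=17
Op 18: insert b.com -> 10.0.0.3 (expiry=17+1=18). clock=17
Op 19: insert a.com -> 10.0.0.3 (expiry=17+4=21). clock=17
Op 20: tick 4 -> clock=21. purged={a.com,b.com}
Final cache (unexpired): {c.com} -> size=1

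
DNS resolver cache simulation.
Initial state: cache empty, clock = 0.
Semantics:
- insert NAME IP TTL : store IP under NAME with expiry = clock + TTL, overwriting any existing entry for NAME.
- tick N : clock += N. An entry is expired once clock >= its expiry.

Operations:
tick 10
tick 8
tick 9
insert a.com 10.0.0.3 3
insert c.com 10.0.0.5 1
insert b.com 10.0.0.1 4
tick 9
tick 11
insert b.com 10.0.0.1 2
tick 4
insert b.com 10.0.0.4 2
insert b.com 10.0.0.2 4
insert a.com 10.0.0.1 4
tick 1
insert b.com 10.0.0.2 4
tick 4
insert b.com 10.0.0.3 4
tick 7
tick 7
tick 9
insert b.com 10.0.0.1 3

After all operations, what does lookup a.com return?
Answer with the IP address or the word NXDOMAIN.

Op 1: tick 10 -> clock=10.
Op 2: tick 8 -> clock=18.
Op 3: tick 9 -> clock=27.
Op 4: insert a.com -> 10.0.0.3 (expiry=27+3=30). clock=27
Op 5: insert c.com -> 10.0.0.5 (expiry=27+1=28). clock=27
Op 6: insert b.com -> 10.0.0.1 (expiry=27+4=31). clock=27
Op 7: tick 9 -> clock=36. purged={a.com,b.com,c.com}
Op 8: tick 11 -> clock=47.
Op 9: insert b.com -> 10.0.0.1 (expiry=47+2=49). clock=47
Op 10: tick 4 -> clock=51. purged={b.com}
Op 11: insert b.com -> 10.0.0.4 (expiry=51+2=53). clock=51
Op 12: insert b.com -> 10.0.0.2 (expiry=51+4=55). clock=51
Op 13: insert a.com -> 10.0.0.1 (expiry=51+4=55). clock=51
Op 14: tick 1 -> clock=52.
Op 15: insert b.com -> 10.0.0.2 (expiry=52+4=56). clock=52
Op 16: tick 4 -> clock=56. purged={a.com,b.com}
Op 17: insert b.com -> 10.0.0.3 (expiry=56+4=60). clock=56
Op 18: tick 7 -> clock=63. purged={b.com}
Op 19: tick 7 -> clock=70.
Op 20: tick 9 -> clock=79.
Op 21: insert b.com -> 10.0.0.1 (expiry=79+3=82). clock=79
lookup a.com: not in cache (expired or never inserted)

Answer: NXDOMAIN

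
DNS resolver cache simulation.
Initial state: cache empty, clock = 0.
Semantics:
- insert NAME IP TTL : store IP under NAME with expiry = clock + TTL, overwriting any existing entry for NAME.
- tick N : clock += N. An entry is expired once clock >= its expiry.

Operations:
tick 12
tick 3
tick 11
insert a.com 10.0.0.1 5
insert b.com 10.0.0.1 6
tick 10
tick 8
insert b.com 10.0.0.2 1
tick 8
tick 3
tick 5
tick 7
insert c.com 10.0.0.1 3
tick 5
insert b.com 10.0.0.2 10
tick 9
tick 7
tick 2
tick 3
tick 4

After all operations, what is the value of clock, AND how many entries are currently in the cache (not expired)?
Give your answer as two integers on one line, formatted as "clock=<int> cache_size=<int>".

Answer: clock=97 cache_size=0

Derivation:
Op 1: tick 12 -> clock=12.
Op 2: tick 3 -> clock=15.
Op 3: tick 11 -> clock=26.
Op 4: insert a.com -> 10.0.0.1 (expiry=26+5=31). clock=26
Op 5: insert b.com -> 10.0.0.1 (expiry=26+6=32). clock=26
Op 6: tick 10 -> clock=36. purged={a.com,b.com}
Op 7: tick 8 -> clock=44.
Op 8: insert b.com -> 10.0.0.2 (expiry=44+1=45). clock=44
Op 9: tick 8 -> clock=52. purged={b.com}
Op 10: tick 3 -> clock=55.
Op 11: tick 5 -> clock=60.
Op 12: tick 7 -> clock=67.
Op 13: insert c.com -> 10.0.0.1 (expiry=67+3=70). clock=67
Op 14: tick 5 -> clock=72. purged={c.com}
Op 15: insert b.com -> 10.0.0.2 (expiry=72+10=82). clock=72
Op 16: tick 9 -> clock=81.
Op 17: tick 7 -> clock=88. purged={b.com}
Op 18: tick 2 -> clock=90.
Op 19: tick 3 -> clock=93.
Op 20: tick 4 -> clock=97.
Final clock = 97
Final cache (unexpired): {} -> size=0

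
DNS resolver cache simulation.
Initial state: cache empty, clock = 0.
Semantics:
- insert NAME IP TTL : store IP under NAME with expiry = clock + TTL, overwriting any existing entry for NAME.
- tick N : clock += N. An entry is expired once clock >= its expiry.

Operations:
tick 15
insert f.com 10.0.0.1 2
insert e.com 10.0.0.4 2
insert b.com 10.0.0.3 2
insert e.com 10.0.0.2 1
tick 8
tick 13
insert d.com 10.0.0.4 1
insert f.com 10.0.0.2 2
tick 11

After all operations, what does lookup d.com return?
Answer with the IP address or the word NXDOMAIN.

Answer: NXDOMAIN

Derivation:
Op 1: tick 15 -> clock=15.
Op 2: insert f.com -> 10.0.0.1 (expiry=15+2=17). clock=15
Op 3: insert e.com -> 10.0.0.4 (expiry=15+2=17). clock=15
Op 4: insert b.com -> 10.0.0.3 (expiry=15+2=17). clock=15
Op 5: insert e.com -> 10.0.0.2 (expiry=15+1=16). clock=15
Op 6: tick 8 -> clock=23. purged={b.com,e.com,f.com}
Op 7: tick 13 -> clock=36.
Op 8: insert d.com -> 10.0.0.4 (expiry=36+1=37). clock=36
Op 9: insert f.com -> 10.0.0.2 (expiry=36+2=38). clock=36
Op 10: tick 11 -> clock=47. purged={d.com,f.com}
lookup d.com: not in cache (expired or never inserted)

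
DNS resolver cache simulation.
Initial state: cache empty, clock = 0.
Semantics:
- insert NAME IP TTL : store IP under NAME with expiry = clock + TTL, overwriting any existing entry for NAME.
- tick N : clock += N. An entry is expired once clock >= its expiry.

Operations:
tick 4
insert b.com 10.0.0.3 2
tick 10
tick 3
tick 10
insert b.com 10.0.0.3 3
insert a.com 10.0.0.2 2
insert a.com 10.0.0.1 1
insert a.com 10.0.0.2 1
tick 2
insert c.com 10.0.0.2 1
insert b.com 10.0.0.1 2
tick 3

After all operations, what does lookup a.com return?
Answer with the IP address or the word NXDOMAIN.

Answer: NXDOMAIN

Derivation:
Op 1: tick 4 -> clock=4.
Op 2: insert b.com -> 10.0.0.3 (expiry=4+2=6). clock=4
Op 3: tick 10 -> clock=14. purged={b.com}
Op 4: tick 3 -> clock=17.
Op 5: tick 10 -> clock=27.
Op 6: insert b.com -> 10.0.0.3 (expiry=27+3=30). clock=27
Op 7: insert a.com -> 10.0.0.2 (expiry=27+2=29). clock=27
Op 8: insert a.com -> 10.0.0.1 (expiry=27+1=28). clock=27
Op 9: insert a.com -> 10.0.0.2 (expiry=27+1=28). clock=27
Op 10: tick 2 -> clock=29. purged={a.com}
Op 11: insert c.com -> 10.0.0.2 (expiry=29+1=30). clock=29
Op 12: insert b.com -> 10.0.0.1 (expiry=29+2=31). clock=29
Op 13: tick 3 -> clock=32. purged={b.com,c.com}
lookup a.com: not in cache (expired or never inserted)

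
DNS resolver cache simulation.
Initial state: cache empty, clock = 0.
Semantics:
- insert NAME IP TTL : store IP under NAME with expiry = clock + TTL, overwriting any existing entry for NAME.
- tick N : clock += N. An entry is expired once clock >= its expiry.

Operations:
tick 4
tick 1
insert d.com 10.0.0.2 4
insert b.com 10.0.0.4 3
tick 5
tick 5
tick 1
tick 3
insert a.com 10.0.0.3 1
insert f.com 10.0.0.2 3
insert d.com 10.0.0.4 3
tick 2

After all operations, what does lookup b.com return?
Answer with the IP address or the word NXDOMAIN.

Answer: NXDOMAIN

Derivation:
Op 1: tick 4 -> clock=4.
Op 2: tick 1 -> clock=5.
Op 3: insert d.com -> 10.0.0.2 (expiry=5+4=9). clock=5
Op 4: insert b.com -> 10.0.0.4 (expiry=5+3=8). clock=5
Op 5: tick 5 -> clock=10. purged={b.com,d.com}
Op 6: tick 5 -> clock=15.
Op 7: tick 1 -> clock=16.
Op 8: tick 3 -> clock=19.
Op 9: insert a.com -> 10.0.0.3 (expiry=19+1=20). clock=19
Op 10: insert f.com -> 10.0.0.2 (expiry=19+3=22). clock=19
Op 11: insert d.com -> 10.0.0.4 (expiry=19+3=22). clock=19
Op 12: tick 2 -> clock=21. purged={a.com}
lookup b.com: not in cache (expired or never inserted)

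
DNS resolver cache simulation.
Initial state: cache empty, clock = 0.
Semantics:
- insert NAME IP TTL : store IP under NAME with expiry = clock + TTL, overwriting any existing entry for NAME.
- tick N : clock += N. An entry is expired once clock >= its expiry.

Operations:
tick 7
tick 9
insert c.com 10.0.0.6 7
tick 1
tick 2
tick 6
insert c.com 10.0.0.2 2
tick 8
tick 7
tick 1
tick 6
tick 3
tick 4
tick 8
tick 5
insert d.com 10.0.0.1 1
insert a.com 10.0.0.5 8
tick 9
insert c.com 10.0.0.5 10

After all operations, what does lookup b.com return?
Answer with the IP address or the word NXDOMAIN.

Op 1: tick 7 -> clock=7.
Op 2: tick 9 -> clock=16.
Op 3: insert c.com -> 10.0.0.6 (expiry=16+7=23). clock=16
Op 4: tick 1 -> clock=17.
Op 5: tick 2 -> clock=19.
Op 6: tick 6 -> clock=25. purged={c.com}
Op 7: insert c.com -> 10.0.0.2 (expiry=25+2=27). clock=25
Op 8: tick 8 -> clock=33. purged={c.com}
Op 9: tick 7 -> clock=40.
Op 10: tick 1 -> clock=41.
Op 11: tick 6 -> clock=47.
Op 12: tick 3 -> clock=50.
Op 13: tick 4 -> clock=54.
Op 14: tick 8 -> clock=62.
Op 15: tick 5 -> clock=67.
Op 16: insert d.com -> 10.0.0.1 (expiry=67+1=68). clock=67
Op 17: insert a.com -> 10.0.0.5 (expiry=67+8=75). clock=67
Op 18: tick 9 -> clock=76. purged={a.com,d.com}
Op 19: insert c.com -> 10.0.0.5 (expiry=76+10=86). clock=76
lookup b.com: not in cache (expired or never inserted)

Answer: NXDOMAIN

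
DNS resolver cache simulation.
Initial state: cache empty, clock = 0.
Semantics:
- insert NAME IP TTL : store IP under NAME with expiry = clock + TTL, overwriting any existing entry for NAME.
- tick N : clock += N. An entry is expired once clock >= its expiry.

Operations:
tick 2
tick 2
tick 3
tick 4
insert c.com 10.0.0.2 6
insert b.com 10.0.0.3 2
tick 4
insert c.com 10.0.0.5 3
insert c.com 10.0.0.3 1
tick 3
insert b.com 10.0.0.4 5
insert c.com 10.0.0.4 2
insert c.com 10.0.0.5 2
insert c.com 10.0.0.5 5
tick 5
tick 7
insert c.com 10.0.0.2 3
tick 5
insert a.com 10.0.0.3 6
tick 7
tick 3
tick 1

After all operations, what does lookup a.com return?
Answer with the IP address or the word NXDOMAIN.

Answer: NXDOMAIN

Derivation:
Op 1: tick 2 -> clock=2.
Op 2: tick 2 -> clock=4.
Op 3: tick 3 -> clock=7.
Op 4: tick 4 -> clock=11.
Op 5: insert c.com -> 10.0.0.2 (expiry=11+6=17). clock=11
Op 6: insert b.com -> 10.0.0.3 (expiry=11+2=13). clock=11
Op 7: tick 4 -> clock=15. purged={b.com}
Op 8: insert c.com -> 10.0.0.5 (expiry=15+3=18). clock=15
Op 9: insert c.com -> 10.0.0.3 (expiry=15+1=16). clock=15
Op 10: tick 3 -> clock=18. purged={c.com}
Op 11: insert b.com -> 10.0.0.4 (expiry=18+5=23). clock=18
Op 12: insert c.com -> 10.0.0.4 (expiry=18+2=20). clock=18
Op 13: insert c.com -> 10.0.0.5 (expiry=18+2=20). clock=18
Op 14: insert c.com -> 10.0.0.5 (expiry=18+5=23). clock=18
Op 15: tick 5 -> clock=23. purged={b.com,c.com}
Op 16: tick 7 -> clock=30.
Op 17: insert c.com -> 10.0.0.2 (expiry=30+3=33). clock=30
Op 18: tick 5 -> clock=35. purged={c.com}
Op 19: insert a.com -> 10.0.0.3 (expiry=35+6=41). clock=35
Op 20: tick 7 -> clock=42. purged={a.com}
Op 21: tick 3 -> clock=45.
Op 22: tick 1 -> clock=46.
lookup a.com: not in cache (expired or never inserted)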